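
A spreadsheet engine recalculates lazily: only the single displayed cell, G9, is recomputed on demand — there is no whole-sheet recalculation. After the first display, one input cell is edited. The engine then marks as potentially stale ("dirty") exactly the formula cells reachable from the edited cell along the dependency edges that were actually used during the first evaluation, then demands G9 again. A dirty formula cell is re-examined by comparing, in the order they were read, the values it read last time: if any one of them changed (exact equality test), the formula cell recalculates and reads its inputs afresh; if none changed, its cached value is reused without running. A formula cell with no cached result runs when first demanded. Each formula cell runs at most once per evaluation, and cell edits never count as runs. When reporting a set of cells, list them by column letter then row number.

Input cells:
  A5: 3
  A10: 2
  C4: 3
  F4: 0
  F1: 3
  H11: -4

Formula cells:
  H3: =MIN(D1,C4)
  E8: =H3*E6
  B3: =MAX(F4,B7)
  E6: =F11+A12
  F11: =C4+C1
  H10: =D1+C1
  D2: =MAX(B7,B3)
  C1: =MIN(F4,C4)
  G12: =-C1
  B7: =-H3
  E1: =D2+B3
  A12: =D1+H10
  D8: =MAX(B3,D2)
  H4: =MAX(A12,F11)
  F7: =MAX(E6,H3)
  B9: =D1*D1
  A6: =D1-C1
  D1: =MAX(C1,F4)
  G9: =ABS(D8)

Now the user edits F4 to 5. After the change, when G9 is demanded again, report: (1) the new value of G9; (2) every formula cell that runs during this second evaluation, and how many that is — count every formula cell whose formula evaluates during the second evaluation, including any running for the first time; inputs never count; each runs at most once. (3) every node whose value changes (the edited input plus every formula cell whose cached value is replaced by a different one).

New value of G9: 5.
Formula cells that run: B3, B7, C1, D1, D2, D8, G9, H3 — 8 in total.
Values that change: B3, B7, C1, D1, D2, D8, F4, G9, H3.

First evaluation (everything demanded from the output):
  C1 = MIN(0, 3) = 0
  D1 = MAX(0, 0) = 0
  H3 = MIN(0, 3) = 0
  B7 = -(0) = 0
  B3 = MAX(0, 0) = 0
  D2 = MAX(0, 0) = 0
  D8 = MAX(0, 0) = 0
  G9 = ABS(0) = 0

Propagation after the edit:
  C1: runs — F4 0->5; result 3.
  D1: runs — C1 0->3; F4 0->5; result 5.
  H3: runs — D1 0->5; result 3.
  B7: runs — H3 0->3; result -3.
  B3: runs — F4 0->5; B7 0->-3; result 5.
  D2: runs — B7 0->-3; B3 0->5; result 5.
  D8: runs — B3 0->5; D2 0->5; result 5.
  G9: runs — D8 0->5; result 5.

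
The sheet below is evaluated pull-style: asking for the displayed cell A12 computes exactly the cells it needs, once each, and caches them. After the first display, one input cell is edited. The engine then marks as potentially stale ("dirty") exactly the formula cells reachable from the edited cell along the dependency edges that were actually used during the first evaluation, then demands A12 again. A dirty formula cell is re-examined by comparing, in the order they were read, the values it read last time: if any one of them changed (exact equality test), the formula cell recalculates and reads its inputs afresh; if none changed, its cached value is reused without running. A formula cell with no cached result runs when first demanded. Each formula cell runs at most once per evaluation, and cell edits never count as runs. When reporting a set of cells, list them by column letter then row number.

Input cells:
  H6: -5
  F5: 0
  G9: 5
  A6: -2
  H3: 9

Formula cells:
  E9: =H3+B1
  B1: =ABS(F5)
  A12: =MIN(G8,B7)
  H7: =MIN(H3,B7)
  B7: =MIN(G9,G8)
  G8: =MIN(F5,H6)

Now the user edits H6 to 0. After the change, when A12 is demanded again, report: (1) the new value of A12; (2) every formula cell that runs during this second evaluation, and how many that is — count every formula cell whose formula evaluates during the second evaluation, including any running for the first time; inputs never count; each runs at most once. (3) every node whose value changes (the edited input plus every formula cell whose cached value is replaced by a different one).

First demand of the output computes:
  G8 = MIN(0, -5) = -5
  B7 = MIN(5, -5) = -5
  A12 = MIN(-5, -5) = -5

After the edit, cleaning proceeds:
  G8: a read changed (H6 -5->0) — executes, giving 0.
  B7: a read changed (G8 -5->0) — executes, giving 0.
  A12: a read changed (G8 -5->0; B7 -5->0) — executes, giving 0.

Demanding A12 again yields 0.
3 formula cells run: A12, B7, G8.
The nodes whose values change: A12, B7, G8, H6.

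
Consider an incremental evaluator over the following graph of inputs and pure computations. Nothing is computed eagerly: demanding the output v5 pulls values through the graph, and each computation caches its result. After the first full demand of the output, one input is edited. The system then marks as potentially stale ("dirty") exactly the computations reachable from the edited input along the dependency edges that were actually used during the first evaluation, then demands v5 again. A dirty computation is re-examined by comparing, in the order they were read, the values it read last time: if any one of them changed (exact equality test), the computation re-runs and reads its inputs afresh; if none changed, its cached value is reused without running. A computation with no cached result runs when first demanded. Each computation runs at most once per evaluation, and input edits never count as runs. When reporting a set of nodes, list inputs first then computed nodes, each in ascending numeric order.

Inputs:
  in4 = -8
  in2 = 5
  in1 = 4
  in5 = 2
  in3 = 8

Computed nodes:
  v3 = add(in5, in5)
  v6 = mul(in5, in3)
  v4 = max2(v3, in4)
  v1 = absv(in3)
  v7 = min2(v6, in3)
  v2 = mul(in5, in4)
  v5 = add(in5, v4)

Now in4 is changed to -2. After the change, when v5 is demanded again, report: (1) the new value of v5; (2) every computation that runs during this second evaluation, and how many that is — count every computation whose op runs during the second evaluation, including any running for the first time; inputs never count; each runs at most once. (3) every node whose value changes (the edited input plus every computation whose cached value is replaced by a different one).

Initial pass — values computed on the first demand:
  v3 = add(2, 2) = 4
  v4 = max2(4, -8) = 4
  v5 = add(2, 4) = 6

Second demand — change propagation:
  v4: re-runs because in4 -8->-2; new result 4 (unchanged).
  v5: re-examined; everything it read last time is the same (in5 unchanged, v4 unchanged) — cache 6 kept, no run.

The important point: v4 recomputes to an identical value, and the output ends up unchanged.

v5 now evaluates to 6.
Run set: v4 (1 run).
Changed values: in4.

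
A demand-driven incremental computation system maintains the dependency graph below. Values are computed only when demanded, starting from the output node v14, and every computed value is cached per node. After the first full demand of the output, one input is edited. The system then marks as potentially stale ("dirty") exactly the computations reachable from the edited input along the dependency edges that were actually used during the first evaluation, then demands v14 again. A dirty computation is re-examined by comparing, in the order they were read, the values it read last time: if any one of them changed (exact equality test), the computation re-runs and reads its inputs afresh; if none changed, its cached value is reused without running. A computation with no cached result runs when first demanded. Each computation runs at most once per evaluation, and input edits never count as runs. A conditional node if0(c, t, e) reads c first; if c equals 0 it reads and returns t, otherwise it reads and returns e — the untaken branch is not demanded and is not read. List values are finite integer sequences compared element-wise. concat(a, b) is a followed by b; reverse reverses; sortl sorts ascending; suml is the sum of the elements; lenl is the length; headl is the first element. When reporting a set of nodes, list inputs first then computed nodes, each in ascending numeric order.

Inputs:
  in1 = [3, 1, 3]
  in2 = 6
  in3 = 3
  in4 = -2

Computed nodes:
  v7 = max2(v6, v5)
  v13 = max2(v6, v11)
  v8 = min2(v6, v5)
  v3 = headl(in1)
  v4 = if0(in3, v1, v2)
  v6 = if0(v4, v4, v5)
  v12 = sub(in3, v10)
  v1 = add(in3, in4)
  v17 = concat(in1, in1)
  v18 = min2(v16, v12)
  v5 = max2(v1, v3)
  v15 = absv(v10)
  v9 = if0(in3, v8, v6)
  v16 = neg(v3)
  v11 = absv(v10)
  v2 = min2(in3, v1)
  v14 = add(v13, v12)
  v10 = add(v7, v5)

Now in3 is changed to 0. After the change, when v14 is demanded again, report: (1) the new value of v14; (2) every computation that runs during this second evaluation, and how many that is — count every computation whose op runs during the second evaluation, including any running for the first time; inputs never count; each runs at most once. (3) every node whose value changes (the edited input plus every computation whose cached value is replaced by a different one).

First evaluation (everything demanded from the output):
  v1 = add(3, -2) = 1
  v2 = min2(3, 1) = 1
  v3 = headl([3, 1, 3]) = 3
  v4 = if0(in3=3 -> else branch v2) = 1
  v5 = max2(1, 3) = 3
  v6 = if0(v4=1 -> else branch v5) = 3
  v7 = max2(3, 3) = 3
  v10 = add(3, 3) = 6
  v11 = absv(6) = 6
  v12 = sub(3, 6) = -3
  v13 = max2(3, 6) = 6
  v14 = add(6, -3) = 3

Propagation after the edit:
  v1: runs — in3 3->0; result -2.
  v2: marked dirty but never re-examined — demand shifted away from it.
  v4: runs — in3 3->0; result -2.
  v5: runs — v1 1->-2; result 3 (same value as before).
  v6: runs — v4 1->-2; result 3 (same value as before).
  v7: checked — values it read are unchanged (v6 unchanged, v5 unchanged); reused cached 3 without running.
  v10: checked — values it read are unchanged (v7 unchanged, v5 unchanged); reused cached 6 without running.
  v11: checked — values it read are unchanged (v10 unchanged); reused cached 6 without running.
  v12: runs — in3 3->0; result -6.
  v13: checked — values it read are unchanged (v6 unchanged, v11 unchanged); reused cached 6 without running.
  v14: runs — v12 -3->-6; result 0.

Key observation: a condition flipped, so demand moved to the other branch — v2 is never re-examined.

New value of v14: 0.
Computations that run: v1, v4, v5, v6, v12, v14 — 6 in total.
Values that change: in3, v1, v4, v12, v14.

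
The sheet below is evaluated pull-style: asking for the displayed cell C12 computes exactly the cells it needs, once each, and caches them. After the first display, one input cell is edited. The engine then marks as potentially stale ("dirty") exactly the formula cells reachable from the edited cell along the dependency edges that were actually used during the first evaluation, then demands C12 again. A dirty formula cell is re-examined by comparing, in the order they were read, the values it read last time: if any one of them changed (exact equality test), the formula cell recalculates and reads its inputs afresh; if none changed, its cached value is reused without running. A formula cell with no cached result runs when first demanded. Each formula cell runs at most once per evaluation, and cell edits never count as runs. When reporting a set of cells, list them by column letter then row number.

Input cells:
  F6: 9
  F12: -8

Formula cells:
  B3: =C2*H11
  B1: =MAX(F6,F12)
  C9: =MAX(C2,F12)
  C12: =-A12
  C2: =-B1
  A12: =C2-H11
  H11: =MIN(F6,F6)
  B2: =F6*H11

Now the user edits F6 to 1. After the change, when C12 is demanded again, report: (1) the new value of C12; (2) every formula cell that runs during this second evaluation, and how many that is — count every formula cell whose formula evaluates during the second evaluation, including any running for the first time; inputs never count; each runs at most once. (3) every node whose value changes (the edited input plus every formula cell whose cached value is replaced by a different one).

Demanding C12 again yields 2.
5 formula cells run: A12, B1, C2, C12, H11.
The nodes whose values change: A12, B1, C2, C12, F6, H11.

First demand of the output computes:
  B1 = MAX(9, -8) = 9
  C2 = -(9) = -9
  H11 = MIN(9, 9) = 9
  A12 = -9 - 9 = -18
  C12 = -(-18) = 18

After the edit, cleaning proceeds:
  B1: a read changed (F6 9->1) — executes, giving 1.
  C2: a read changed (B1 9->1) — executes, giving -1.
  H11: a read changed (F6 9->1; F6 9->1) — executes, giving 1.
  A12: a read changed (C2 -9->-1; H11 9->1) — executes, giving -2.
  C12: a read changed (A12 -18->-2) — executes, giving 2.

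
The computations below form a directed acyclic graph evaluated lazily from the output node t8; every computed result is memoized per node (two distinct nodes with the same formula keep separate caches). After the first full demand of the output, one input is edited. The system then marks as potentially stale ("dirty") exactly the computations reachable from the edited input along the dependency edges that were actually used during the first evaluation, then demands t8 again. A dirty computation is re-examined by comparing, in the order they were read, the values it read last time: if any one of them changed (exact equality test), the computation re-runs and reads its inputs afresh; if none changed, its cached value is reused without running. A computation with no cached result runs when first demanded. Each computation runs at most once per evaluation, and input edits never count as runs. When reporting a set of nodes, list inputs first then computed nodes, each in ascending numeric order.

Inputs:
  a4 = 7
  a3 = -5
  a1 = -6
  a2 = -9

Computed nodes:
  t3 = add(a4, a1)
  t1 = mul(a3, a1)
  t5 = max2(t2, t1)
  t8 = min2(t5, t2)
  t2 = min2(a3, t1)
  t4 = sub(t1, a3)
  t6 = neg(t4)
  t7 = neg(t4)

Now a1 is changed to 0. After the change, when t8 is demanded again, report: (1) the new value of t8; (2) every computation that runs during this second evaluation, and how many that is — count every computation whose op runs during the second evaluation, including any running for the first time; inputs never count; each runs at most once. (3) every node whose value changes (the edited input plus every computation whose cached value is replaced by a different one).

First demand of the output computes:
  t1 = mul(-5, -6) = 30
  t2 = min2(-5, 30) = -5
  t5 = max2(-5, 30) = 30
  t8 = min2(30, -5) = -5

After the edit, cleaning proceeds:
  t1: a read changed (a1 -6->0) — executes, giving 0.
  t2: a read changed (t1 30->0) — executes, giving -5 — identical to its old value.
  t5: a read changed (t1 30->0) — executes, giving 0.
  t8: a read changed (t5 30->0) — executes, giving -5 — identical to its old value.

Demanding t8 again yields -5.
4 computations run: t1, t2, t5, t8.
The nodes whose values change: a1, t1, t5.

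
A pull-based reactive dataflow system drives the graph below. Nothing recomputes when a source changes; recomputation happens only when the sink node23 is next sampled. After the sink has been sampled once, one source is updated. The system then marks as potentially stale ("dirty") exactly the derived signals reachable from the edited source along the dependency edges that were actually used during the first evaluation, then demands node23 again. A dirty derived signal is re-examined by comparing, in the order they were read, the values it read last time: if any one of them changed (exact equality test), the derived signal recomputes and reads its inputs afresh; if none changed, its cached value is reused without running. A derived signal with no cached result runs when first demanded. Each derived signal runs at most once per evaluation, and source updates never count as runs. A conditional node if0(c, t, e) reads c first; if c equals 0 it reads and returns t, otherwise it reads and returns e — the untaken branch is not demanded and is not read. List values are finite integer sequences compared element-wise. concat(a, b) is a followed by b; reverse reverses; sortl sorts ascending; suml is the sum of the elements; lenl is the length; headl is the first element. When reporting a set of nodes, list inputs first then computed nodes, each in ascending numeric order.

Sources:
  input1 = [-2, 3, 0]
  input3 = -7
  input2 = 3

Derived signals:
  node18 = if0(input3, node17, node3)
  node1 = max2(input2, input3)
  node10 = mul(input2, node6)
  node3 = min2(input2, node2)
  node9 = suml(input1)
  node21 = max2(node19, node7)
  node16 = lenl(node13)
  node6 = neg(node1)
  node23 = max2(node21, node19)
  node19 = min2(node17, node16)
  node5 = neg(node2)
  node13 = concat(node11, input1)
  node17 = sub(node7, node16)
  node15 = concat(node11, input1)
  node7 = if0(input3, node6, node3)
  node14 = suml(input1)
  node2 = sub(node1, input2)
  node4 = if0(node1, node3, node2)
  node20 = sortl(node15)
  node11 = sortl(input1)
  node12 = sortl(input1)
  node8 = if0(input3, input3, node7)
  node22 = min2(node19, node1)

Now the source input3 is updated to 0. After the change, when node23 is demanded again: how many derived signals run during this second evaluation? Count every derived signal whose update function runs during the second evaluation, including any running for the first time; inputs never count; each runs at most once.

Derived signals that run: node1, node6, node7, node17, node19, node21, node23 — 7 in total.
Key observation: a condition flipped, so demand moved to the other branch — node2, node3 are never re-examined.

First evaluation (everything demanded from the output):
  node1 = max2(3, -7) = 3
  node2 = sub(3, 3) = 0
  node3 = min2(3, 0) = 0
  node7 = if0(input3=-7 -> else branch node3) = 0
  node11 = sortl([-2, 3, 0]) = [-2, 0, 3]
  node13 = concat([-2, 0, 3], [-2, 3, 0]) = [-2, 0, 3, -2, 3, 0]
  node16 = lenl([-2, 0, 3, -2, 3, 0]) = 6
  node17 = sub(0, 6) = -6
  node19 = min2(-6, 6) = -6
  node21 = max2(-6, 0) = 0
  node23 = max2(0, -6) = 0

Propagation after the edit:
  node1: runs — input3 -7->0; result 3 (same value as before).
  node2: marked dirty but never re-examined — demand shifted away from it.
  node3: marked dirty but never re-examined — demand shifted away from it.
  node6: demanded for the first time — runs, produces -3.
  node7: runs — input3 -7->0; result -3.
  node17: runs — node7 0->-3; result -9.
  node19: runs — node17 -6->-9; result -9.
  node21: runs — node19 -6->-9; node7 0->-3; result -3.
  node23: runs — node21 0->-3; node19 -6->-9; result -3.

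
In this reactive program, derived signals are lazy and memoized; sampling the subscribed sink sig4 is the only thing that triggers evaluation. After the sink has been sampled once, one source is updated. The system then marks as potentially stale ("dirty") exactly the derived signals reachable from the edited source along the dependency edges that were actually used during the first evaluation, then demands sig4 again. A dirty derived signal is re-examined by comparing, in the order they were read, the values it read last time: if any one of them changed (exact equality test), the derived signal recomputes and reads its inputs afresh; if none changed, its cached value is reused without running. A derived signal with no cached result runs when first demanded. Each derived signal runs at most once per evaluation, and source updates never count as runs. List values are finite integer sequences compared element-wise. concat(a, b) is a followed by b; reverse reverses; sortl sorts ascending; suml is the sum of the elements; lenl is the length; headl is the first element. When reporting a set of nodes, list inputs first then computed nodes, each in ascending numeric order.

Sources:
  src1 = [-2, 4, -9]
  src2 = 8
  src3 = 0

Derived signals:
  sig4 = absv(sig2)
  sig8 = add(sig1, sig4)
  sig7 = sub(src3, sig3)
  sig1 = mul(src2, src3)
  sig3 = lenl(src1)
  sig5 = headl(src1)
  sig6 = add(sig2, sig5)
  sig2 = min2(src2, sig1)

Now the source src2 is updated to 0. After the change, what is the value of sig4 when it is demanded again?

First demand of the output computes:
  sig1 = mul(8, 0) = 0
  sig2 = min2(8, 0) = 0
  sig4 = absv(0) = 0

After the edit, cleaning proceeds:
  sig1: a read changed (src2 8->0) — executes, giving 0 — identical to its old value.
  sig2: a read changed (src2 8->0) — executes, giving 0 — identical to its old value.
  sig4: dirty, but its reads are unchanged (sig2 unchanged); cached 0 stands.

Note where the cutoff bites: sig4 is checked, finds nothing changed, and keeps its cache.

Demanding sig4 again yields 0.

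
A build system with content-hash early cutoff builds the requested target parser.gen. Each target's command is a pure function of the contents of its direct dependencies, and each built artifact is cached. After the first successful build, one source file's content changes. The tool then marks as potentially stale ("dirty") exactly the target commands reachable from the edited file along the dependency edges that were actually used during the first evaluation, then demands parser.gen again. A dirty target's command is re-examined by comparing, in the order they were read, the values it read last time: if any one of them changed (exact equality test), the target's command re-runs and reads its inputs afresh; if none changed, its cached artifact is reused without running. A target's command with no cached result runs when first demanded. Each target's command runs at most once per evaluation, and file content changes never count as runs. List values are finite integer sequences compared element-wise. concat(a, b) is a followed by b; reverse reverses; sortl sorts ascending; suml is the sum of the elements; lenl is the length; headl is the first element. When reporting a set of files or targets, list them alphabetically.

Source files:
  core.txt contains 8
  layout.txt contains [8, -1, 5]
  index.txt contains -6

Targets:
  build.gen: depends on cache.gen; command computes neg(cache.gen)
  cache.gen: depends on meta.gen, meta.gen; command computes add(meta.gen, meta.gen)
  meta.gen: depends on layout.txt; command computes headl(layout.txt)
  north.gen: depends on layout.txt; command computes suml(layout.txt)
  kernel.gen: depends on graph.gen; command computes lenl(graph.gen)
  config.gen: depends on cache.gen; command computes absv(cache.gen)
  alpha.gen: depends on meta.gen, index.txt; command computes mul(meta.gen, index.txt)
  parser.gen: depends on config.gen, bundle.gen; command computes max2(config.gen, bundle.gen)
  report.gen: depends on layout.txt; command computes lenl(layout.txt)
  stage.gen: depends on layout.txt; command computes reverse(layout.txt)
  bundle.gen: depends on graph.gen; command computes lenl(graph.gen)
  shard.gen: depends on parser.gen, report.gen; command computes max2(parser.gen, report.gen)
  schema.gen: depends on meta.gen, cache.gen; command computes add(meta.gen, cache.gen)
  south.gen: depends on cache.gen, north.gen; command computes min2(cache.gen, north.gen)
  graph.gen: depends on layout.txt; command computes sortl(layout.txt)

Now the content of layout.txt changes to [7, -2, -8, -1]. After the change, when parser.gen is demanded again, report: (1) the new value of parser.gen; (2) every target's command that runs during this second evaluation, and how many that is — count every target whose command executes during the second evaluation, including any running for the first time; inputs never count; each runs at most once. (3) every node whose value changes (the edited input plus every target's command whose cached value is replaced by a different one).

First evaluation (everything demanded from the output):
  graph.gen = sortl([8, -1, 5]) = [-1, 5, 8]
  bundle.gen = lenl([-1, 5, 8]) = 3
  meta.gen = headl([8, -1, 5]) = 8
  cache.gen = add(8, 8) = 16
  config.gen = absv(16) = 16
  parser.gen = max2(16, 3) = 16

Propagation after the edit:
  graph.gen: runs — layout.txt [8, -1, 5]->[7, -2, -8, -1]; result [-8, -2, -1, 7].
  bundle.gen: runs — graph.gen [-1, 5, 8]->[-8, -2, -1, 7]; result 4.
  meta.gen: runs — layout.txt [8, -1, 5]->[7, -2, -8, -1]; result 7.
  cache.gen: runs — meta.gen 8->7; meta.gen 8->7; result 14.
  config.gen: runs — cache.gen 16->14; result 14.
  parser.gen: runs — config.gen 16->14; bundle.gen 3->4; result 14.

New value of parser.gen: 14.
Target commands that run: bundle.gen, cache.gen, config.gen, graph.gen, meta.gen, parser.gen — 6 in total.
Values that change: bundle.gen, cache.gen, config.gen, graph.gen, layout.txt, meta.gen, parser.gen.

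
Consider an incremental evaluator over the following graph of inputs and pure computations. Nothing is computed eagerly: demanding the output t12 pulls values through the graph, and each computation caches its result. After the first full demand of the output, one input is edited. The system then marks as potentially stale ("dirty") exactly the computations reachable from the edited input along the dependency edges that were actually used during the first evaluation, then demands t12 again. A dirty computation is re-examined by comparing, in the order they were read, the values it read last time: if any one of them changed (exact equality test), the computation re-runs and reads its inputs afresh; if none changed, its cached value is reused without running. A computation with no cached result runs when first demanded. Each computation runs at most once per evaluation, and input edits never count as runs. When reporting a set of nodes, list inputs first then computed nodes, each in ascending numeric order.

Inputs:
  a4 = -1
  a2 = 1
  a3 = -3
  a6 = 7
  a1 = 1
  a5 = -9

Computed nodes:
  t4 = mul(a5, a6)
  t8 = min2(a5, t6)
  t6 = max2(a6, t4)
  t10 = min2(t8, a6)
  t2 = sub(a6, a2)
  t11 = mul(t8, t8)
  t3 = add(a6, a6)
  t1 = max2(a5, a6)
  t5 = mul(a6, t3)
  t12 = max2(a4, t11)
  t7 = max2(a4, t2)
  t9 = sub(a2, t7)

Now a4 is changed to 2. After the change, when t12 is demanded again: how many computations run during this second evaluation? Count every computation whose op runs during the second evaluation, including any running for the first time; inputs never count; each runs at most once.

Initial pass — values computed on the first demand:
  t4 = mul(-9, 7) = -63
  t6 = max2(7, -63) = 7
  t8 = min2(-9, 7) = -9
  t11 = mul(-9, -9) = 81
  t12 = max2(-1, 81) = 81

Second demand — change propagation:
  t12: re-runs because a4 -1->2; new result 81 (unchanged).

Run set: t12 (1 run).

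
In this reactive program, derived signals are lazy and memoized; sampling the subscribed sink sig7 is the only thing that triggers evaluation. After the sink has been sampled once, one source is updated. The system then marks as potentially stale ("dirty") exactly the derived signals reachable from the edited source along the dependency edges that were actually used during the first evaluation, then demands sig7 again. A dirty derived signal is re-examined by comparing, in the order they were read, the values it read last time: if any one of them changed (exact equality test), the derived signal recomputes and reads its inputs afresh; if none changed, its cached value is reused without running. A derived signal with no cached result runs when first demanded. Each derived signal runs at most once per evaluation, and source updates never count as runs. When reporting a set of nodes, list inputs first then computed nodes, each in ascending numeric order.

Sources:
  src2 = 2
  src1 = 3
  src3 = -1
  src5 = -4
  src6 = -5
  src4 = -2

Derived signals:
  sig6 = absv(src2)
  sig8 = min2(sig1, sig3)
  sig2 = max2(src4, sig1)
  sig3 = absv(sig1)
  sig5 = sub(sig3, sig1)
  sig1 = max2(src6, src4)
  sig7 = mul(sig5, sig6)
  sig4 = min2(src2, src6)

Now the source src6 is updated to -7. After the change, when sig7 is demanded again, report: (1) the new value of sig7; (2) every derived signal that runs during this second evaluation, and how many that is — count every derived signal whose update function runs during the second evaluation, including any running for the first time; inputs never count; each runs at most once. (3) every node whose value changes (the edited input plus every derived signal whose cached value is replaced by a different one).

First demand of the output computes:
  sig1 = max2(-5, -2) = -2
  sig3 = absv(-2) = 2
  sig5 = sub(2, -2) = 4
  sig6 = absv(2) = 2
  sig7 = mul(4, 2) = 8

After the edit, cleaning proceeds:
  sig1: a read changed (src6 -5->-7) — executes, giving -2 — identical to its old value.
  sig3: dirty, but its reads are unchanged (sig1 unchanged); cached 2 stands.
  sig5: dirty, but its reads are unchanged (sig3 unchanged, sig1 unchanged); cached 4 stands.
  sig7: dirty, but its reads are unchanged (sig5 unchanged, sig6 unchanged); cached 8 stands.

Note the absorption at sig1: it re-runs yet its value is the same, leaving the output's value untouched.

Demanding sig7 again yields 8.
1 derived signals run: sig1.
The nodes whose values change: src6.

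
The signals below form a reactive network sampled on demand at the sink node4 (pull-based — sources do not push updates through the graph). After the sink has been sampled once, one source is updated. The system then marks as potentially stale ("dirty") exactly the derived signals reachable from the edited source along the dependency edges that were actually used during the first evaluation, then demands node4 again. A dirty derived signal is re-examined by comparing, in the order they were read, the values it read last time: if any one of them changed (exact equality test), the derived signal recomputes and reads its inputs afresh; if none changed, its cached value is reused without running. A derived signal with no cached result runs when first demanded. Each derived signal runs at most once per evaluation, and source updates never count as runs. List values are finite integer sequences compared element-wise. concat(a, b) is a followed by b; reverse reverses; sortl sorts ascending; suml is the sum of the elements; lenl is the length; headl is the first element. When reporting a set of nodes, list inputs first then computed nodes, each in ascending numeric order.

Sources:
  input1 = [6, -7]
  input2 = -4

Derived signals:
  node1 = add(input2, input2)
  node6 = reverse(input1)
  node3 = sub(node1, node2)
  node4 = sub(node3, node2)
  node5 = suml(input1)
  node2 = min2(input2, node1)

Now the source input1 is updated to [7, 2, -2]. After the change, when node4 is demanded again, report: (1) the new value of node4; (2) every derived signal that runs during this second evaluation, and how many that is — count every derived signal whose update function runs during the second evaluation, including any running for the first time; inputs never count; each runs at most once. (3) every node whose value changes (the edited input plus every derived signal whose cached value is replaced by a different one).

node4 now evaluates to 8.
Run set: none (0 run).
Changed values: input1.
The important point: nothing the output needs ever reads input1, so the edit is invisible to it.

Initial pass — values computed on the first demand:
  node1 = add(-4, -4) = -8
  node2 = min2(-4, -8) = -8
  node3 = sub(-8, -8) = 0
  node4 = sub(0, -8) = 8

Second demand — change propagation:
  no demanded computation ever read input1, so the edit dirties nothing and nothing runs.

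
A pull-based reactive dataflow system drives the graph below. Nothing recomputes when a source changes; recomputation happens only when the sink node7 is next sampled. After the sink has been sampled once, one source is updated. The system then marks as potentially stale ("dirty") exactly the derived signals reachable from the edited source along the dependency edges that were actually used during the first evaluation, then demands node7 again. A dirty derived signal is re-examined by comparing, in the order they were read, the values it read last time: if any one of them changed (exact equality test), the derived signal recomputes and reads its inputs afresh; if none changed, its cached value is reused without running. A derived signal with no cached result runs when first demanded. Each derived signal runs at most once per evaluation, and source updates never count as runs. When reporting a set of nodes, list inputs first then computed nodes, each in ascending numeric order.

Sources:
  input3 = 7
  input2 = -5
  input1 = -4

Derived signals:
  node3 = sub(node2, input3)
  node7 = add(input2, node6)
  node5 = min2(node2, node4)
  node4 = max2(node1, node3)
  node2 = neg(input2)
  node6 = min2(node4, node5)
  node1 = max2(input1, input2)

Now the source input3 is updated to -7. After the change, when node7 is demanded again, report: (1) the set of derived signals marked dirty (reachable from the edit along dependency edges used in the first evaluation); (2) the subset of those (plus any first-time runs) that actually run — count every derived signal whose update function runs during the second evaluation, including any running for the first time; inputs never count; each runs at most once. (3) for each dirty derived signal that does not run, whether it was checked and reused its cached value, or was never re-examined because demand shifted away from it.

Marked dirty: node3, node4, node5, node6, node7.
Derived signals that run: node3, node4, node5, node6, node7 — 5 in total.
Every dirty derived signal ran.

First evaluation (everything demanded from the output):
  node1 = max2(-4, -5) = -4
  node2 = neg(-5) = 5
  node3 = sub(5, 7) = -2
  node4 = max2(-4, -2) = -2
  node5 = min2(5, -2) = -2
  node6 = min2(-2, -2) = -2
  node7 = add(-5, -2) = -7

Propagation after the edit:
  node3: runs — input3 7->-7; result 12.
  node4: runs — node3 -2->12; result 12.
  node5: runs — node4 -2->12; result 5.
  node6: runs — node4 -2->12; node5 -2->5; result 5.
  node7: runs — node6 -2->5; result 0.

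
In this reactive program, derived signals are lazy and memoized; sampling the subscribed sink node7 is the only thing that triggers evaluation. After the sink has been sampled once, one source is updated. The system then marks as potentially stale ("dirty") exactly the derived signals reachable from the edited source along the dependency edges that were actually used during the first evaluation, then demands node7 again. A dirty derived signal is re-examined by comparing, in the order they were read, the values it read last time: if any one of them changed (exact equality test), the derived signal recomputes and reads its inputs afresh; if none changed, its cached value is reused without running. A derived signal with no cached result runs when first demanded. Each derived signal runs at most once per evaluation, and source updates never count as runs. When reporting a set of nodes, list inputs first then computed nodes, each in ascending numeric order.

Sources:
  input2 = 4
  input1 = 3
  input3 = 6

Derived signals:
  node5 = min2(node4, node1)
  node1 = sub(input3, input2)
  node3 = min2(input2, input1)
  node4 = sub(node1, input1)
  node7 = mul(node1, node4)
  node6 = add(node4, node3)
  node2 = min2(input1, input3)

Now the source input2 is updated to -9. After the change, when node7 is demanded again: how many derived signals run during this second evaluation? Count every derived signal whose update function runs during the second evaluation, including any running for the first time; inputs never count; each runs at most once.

3 derived signals run: node1, node4, node7.

First demand of the output computes:
  node1 = sub(6, 4) = 2
  node4 = sub(2, 3) = -1
  node7 = mul(2, -1) = -2

After the edit, cleaning proceeds:
  node1: a read changed (input2 4->-9) — executes, giving 15.
  node4: a read changed (node1 2->15) — executes, giving 12.
  node7: a read changed (node1 2->15; node4 -1->12) — executes, giving 180.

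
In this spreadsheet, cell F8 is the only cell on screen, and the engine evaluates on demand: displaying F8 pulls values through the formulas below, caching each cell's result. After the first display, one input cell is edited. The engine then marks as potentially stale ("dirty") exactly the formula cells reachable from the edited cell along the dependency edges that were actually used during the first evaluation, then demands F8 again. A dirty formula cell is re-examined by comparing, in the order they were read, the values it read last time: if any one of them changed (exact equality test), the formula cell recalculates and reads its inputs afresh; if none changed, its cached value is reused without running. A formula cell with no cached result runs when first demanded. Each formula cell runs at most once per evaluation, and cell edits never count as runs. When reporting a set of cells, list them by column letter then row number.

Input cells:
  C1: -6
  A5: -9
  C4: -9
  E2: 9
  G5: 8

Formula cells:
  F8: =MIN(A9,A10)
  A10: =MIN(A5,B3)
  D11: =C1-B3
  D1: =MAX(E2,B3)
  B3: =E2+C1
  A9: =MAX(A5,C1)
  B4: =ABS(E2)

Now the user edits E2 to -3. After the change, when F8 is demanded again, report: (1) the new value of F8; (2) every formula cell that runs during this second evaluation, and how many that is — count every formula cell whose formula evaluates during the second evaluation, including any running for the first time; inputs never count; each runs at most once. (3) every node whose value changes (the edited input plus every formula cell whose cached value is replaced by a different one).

F8 now evaluates to -9.
Run set: A10, B3 (2 run).
Changed values: B3, E2.
The important point: A10 recomputes to an identical value, and the output ends up unchanged.

Initial pass — values computed on the first demand:
  A9 = MAX(-9, -6) = -6
  B3 = 9 + -6 = 3
  A10 = MIN(-9, 3) = -9
  F8 = MIN(-6, -9) = -9

Second demand — change propagation:
  B3: re-runs because E2 9->-3; new result -9.
  A10: re-runs because B3 3->-9; new result -9 (unchanged).
  F8: re-examined; everything it read last time is the same (A9 unchanged, A10 unchanged) — cache -9 kept, no run.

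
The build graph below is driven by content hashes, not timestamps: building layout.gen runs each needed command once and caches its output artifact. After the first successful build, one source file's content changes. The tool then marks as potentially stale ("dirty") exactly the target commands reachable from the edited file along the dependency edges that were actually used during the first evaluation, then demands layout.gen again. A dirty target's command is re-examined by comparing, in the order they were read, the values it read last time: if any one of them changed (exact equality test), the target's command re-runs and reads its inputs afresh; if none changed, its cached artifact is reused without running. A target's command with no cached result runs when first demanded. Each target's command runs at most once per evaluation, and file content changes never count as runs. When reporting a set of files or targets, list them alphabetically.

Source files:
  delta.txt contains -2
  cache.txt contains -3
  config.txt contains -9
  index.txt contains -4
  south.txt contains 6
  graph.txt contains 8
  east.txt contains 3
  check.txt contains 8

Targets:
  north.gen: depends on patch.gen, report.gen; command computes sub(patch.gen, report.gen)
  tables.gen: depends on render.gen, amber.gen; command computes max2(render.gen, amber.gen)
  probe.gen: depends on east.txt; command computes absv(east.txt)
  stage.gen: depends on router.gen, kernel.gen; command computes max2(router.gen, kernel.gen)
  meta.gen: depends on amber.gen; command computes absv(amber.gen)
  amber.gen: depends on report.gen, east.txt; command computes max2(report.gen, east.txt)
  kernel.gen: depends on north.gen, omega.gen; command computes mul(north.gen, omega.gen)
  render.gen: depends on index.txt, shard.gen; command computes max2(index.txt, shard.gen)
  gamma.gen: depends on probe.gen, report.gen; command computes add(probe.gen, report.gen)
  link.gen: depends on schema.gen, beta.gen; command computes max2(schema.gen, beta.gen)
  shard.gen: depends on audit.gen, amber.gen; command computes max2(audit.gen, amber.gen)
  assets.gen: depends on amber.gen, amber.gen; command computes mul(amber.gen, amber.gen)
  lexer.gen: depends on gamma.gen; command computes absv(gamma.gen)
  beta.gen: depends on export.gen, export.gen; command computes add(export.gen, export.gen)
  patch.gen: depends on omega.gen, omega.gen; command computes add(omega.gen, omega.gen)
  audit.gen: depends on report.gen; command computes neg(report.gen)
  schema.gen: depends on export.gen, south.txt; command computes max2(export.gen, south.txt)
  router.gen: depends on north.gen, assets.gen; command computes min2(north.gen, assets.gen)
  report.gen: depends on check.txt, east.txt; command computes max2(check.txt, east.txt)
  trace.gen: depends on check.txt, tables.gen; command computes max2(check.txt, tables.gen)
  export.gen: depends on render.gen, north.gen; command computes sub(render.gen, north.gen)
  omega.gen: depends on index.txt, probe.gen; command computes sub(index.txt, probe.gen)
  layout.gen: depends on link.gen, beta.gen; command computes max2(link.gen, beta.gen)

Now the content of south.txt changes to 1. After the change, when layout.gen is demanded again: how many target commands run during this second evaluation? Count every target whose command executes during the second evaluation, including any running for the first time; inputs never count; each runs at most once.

Initial pass — values computed on the first demand:
  probe.gen = absv(3) = 3
  omega.gen = sub(-4, 3) = -7
  patch.gen = add(-7, -7) = -14
  report.gen = max2(8, 3) = 8
  amber.gen = max2(8, 3) = 8
  audit.gen = neg(8) = -8
  north.gen = sub(-14, 8) = -22
  shard.gen = max2(-8, 8) = 8
  render.gen = max2(-4, 8) = 8
  export.gen = sub(8, -22) = 30
  beta.gen = add(30, 30) = 60
  schema.gen = max2(30, 6) = 30
  link.gen = max2(30, 60) = 60
  layout.gen = max2(60, 60) = 60

Second demand — change propagation:
  schema.gen: re-runs because south.txt 6->1; new result 30 (unchanged).
  link.gen: re-examined; everything it read last time is the same (schema.gen unchanged, beta.gen unchanged) — cache 60 kept, no run.
  layout.gen: re-examined; everything it read last time is the same (link.gen unchanged, beta.gen unchanged) — cache 60 kept, no run.

The important point: schema.gen recomputes to an identical value, and the output ends up unchanged.

Run set: schema.gen (1 run).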